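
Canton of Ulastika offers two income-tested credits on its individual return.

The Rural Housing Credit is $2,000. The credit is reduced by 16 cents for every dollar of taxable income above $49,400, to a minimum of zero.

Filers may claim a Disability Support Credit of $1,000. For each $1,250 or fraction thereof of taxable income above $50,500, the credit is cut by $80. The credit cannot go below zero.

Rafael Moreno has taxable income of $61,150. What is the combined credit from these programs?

Rural Housing Credit: 16% of the $11,750 excess over $49,400 is $1,880; credit = $2,000 − $1,880 = $120.
Disability Support Credit: income exceeds $50,500 by $10,650, which is 9 full-or-partial $1,250 increments; reduction = 9 × $80 = $720, leaving $280.
Total: $120 + $280 = $400.

$400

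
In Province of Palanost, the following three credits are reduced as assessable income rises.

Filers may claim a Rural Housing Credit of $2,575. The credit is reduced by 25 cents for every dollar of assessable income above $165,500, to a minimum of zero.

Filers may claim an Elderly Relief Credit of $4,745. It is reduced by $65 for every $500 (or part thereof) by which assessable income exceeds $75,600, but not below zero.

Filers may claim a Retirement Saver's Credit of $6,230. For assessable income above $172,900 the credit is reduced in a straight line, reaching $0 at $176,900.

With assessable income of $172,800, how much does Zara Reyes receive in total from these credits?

Rural Housing Credit: 25% of the $7,300 excess over $165,500 is $1,825; credit = $2,575 − $1,825 = $750.
Elderly Relief Credit: income exceeds $75,600 by $97,200 → 195 increments × $65 = $12,675 ≥ base, so the credit is $0.
Retirement Saver's Credit: $172,800 is at or below the $172,900 threshold, so the full $6,230 applies.
Total: $750 + $0 + $6,230 = $6,980.

$6,980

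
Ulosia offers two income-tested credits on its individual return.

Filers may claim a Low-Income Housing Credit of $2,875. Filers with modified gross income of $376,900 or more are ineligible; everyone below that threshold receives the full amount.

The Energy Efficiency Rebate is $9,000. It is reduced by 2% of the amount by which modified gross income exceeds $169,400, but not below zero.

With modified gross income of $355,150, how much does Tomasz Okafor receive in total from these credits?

$8,160

Low-Income Housing Credit: $355,150 is below the $376,900 cutoff, so the full $2,875 applies.
Energy Efficiency Rebate: 2% of the $185,750 excess over $169,400 is $3,715; credit = $9,000 − $3,715 = $5,285.
Total: $2,875 + $5,285 = $8,160.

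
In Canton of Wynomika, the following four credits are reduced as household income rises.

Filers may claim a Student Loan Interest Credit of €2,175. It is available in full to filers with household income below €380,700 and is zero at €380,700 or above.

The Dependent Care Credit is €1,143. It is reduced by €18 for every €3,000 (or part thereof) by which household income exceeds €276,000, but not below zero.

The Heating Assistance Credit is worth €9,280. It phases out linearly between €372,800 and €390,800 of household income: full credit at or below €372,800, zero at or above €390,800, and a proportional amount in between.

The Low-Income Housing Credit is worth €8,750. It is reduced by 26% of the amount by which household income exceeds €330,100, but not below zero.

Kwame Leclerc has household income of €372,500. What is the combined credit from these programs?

€12,004

Student Loan Interest Credit: €372,500 is below the €380,700 cutoff, so the full €2,175 applies.
Dependent Care Credit: income exceeds €276,000 by €96,500, which is 33 full-or-partial €3,000 increments; reduction = 33 × €18 = €594, leaving €549.
Heating Assistance Credit: €372,500 is at or below the €372,800 threshold, so the full €9,280 applies.
Low-Income Housing Credit: 26% of the €42,400 excess over €330,100 is €11,024 ≥ base, so the credit is €0.
Total: €2,175 + €549 + €9,280 + €0 = €12,004.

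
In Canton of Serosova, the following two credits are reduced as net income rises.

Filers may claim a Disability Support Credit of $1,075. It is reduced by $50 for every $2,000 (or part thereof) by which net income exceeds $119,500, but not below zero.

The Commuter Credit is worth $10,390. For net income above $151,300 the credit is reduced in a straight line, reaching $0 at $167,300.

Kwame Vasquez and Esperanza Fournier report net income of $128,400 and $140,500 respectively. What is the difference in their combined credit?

Kwame ($128,400): Disability Support Credit: income exceeds $119,500 by $8,900, which is 5 full-or-partial $2,000 increments; reduction = 5 × $50 = $250, leaving $825. Commuter Credit: $128,400 is at or below the $151,300 threshold, so the full $10,390 applies. total $825 + $10,390 = $11,215
Esperanza ($140,500): Disability Support Credit: income exceeds $119,500 by $21,000, which is 11 full-or-partial $2,000 increments; reduction = 11 × $50 = $550, leaving $525. Commuter Credit: $140,500 is at or below the $151,300 threshold, so the full $10,390 applies. total $525 + $10,390 = $10,915
Difference: |$11,215 − $10,915| = $300.

$300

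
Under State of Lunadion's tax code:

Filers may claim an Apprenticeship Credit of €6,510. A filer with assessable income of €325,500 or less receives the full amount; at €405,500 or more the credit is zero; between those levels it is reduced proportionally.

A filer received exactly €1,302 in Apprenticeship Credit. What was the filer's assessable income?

€1,302 is 1,302/6,510 of the full €6,510, so 5,208/6,510 of the €80,000 range has been used: income = €325,500 + €80,000 × 5,208/6,510 = €389,500.

€389,500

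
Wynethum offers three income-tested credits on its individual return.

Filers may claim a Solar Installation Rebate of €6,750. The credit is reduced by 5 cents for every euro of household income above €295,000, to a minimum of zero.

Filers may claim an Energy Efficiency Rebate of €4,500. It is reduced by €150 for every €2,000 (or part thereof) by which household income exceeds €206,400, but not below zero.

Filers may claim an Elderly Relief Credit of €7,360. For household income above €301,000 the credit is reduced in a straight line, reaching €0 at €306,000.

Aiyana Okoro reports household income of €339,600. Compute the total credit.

€4,520

Solar Installation Rebate: 5% of the €44,600 excess over €295,000 is €2,230; credit = €6,750 − €2,230 = €4,520.
Energy Efficiency Rebate: income exceeds €206,400 by €133,200 → 67 increments × €150 = €10,050 ≥ base, so the credit is €0.
Elderly Relief Credit: €339,600 is at or above €306,000, so the credit is €0.
Total: €4,520 + €0 + €0 = €4,520.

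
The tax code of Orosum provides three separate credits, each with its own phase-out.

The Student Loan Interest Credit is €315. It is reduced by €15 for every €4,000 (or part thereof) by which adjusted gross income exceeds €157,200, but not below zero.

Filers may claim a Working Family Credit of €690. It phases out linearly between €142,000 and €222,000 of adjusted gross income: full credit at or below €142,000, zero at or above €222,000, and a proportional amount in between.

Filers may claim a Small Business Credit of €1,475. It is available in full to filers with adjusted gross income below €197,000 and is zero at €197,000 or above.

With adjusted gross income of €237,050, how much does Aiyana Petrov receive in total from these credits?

Student Loan Interest Credit: income exceeds €157,200 by €79,850, which is 20 full-or-partial €4,000 increments; reduction = 20 × €15 = €300, leaving €15.
Working Family Credit: €237,050 is at or above €222,000, so the credit is €0.
Small Business Credit: €237,050 meets or exceeds the €197,000 cutoff, so the credit is €0.
Total: €15 + €0 + €0 = €15.

€15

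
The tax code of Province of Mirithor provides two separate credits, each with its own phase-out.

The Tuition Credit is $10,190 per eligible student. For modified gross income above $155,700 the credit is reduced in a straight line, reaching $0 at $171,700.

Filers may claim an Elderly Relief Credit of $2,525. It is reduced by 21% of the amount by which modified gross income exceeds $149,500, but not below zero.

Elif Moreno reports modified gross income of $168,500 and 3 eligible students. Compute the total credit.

Tuition Credit: base = 3 × $10,190 = $30,570. $168,500 is $12,800 into a $16,000 phase-out range, leaving 3,200/16,000 of the credit: $30,570 × 3,200/16,000 = $6,114.
Elderly Relief Credit: 21% of the $19,000 excess over $149,500 is $3,990 ≥ base, so the credit is $0.
Total: $6,114 + $0 = $6,114.

$6,114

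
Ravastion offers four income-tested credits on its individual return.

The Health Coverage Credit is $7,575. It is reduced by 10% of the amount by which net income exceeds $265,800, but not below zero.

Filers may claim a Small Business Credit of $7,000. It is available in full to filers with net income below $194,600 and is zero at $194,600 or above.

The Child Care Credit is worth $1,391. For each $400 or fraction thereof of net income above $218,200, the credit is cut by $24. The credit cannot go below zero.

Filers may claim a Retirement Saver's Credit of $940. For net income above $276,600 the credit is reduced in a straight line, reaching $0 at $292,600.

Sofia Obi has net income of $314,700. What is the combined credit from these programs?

Health Coverage Credit: 10% of the $48,900 excess over $265,800 is $4,890; credit = $7,575 − $4,890 = $2,685.
Small Business Credit: $314,700 meets or exceeds the $194,600 cutoff, so the credit is $0.
Child Care Credit: income exceeds $218,200 by $96,500 → 242 increments × $24 = $5,808 ≥ base, so the credit is $0.
Retirement Saver's Credit: $314,700 is at or above $292,600, so the credit is $0.
Total: $2,685 + $0 + $0 + $0 = $2,685.

$2,685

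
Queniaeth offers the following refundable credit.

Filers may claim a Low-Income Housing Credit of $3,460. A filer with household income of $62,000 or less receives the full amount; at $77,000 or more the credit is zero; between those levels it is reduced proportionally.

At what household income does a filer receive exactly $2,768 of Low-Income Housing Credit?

$65,000

$2,768 is 2,768/3,460 of the full $3,460, so 692/3,460 of the $15,000 range has been used: income = $62,000 + $15,000 × 692/3,460 = $65,000.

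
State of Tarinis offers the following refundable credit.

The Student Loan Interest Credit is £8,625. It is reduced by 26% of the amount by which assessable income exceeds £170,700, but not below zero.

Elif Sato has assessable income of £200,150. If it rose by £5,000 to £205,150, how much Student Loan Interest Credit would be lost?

£968

At £200,150 — 26% of the £29,450 excess over £170,700 is £7,657; credit = £8,625 − £7,657 = £968.
At £205,150 — 26% of the £34,450 excess over £170,700 is £8,957 ≥ base, so the credit is £0.
Lost: £968 − £0 = £968.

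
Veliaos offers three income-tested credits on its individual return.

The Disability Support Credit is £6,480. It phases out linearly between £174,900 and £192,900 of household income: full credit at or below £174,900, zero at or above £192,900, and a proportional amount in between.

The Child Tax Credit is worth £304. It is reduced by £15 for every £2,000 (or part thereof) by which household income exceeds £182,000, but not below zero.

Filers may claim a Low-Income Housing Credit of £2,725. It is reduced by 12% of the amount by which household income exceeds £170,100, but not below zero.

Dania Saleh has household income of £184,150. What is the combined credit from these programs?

£4,463

Disability Support Credit: £184,150 is £9,250 into a £18,000 phase-out range, leaving 8,750/18,000 of the credit: £6,480 × 8,750/18,000 = £3,150.
Child Tax Credit: income exceeds £182,000 by £2,150, which is 2 full-or-partial £2,000 increments; reduction = 2 × £15 = £30, leaving £274.
Low-Income Housing Credit: 12% of the £14,050 excess over £170,100 is £1,686; credit = £2,725 − £1,686 = £1,039.
Total: £3,150 + £274 + £1,039 = £4,463.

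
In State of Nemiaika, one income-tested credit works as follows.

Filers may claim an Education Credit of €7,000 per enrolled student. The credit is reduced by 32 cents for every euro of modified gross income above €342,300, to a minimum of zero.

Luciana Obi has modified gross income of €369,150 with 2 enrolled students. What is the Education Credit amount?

€5,408

Education Credit: base = 2 × €7,000 = €14,000. 32% of the €26,850 excess over €342,300 is €8,592; credit = €14,000 − €8,592 = €5,408.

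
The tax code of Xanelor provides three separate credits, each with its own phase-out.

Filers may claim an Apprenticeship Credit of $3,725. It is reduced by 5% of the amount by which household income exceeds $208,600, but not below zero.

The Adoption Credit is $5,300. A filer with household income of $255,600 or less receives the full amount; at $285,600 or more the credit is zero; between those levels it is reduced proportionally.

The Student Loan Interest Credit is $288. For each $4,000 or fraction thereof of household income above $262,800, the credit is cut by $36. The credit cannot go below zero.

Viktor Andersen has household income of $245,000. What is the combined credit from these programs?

$7,493

Apprenticeship Credit: 5% of the $36,400 excess over $208,600 is $1,820; credit = $3,725 − $1,820 = $1,905.
Adoption Credit: $245,000 is at or below the $255,600 threshold, so the full $5,300 applies.
Student Loan Interest Credit: $245,000 is at or below the $262,800 threshold, so the full $288 applies.
Total: $1,905 + $5,300 + $288 = $7,493.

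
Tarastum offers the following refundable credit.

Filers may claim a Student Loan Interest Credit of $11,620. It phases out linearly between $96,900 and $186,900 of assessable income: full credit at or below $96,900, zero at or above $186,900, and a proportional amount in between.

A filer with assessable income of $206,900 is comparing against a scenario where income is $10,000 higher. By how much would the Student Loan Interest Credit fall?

$0

At $206,900 — $206,900 is at or above $186,900, so the credit is $0.
At $216,900 — $216,900 is at or above $186,900, so the credit is $0.
Lost: $0 − $0 = $0.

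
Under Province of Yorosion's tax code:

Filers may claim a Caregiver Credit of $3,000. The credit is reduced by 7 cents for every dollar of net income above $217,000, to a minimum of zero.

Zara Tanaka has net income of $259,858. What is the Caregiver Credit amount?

$0

Caregiver Credit: 7% of the $42,858 excess over $217,000 is $3,000.06 ≥ base, so the credit is $0.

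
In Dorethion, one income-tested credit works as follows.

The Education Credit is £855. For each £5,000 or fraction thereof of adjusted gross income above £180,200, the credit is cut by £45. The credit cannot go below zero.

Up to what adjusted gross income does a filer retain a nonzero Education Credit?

£270,200

After 18 increments the reduction is 18 × £45 = £810, leaving £45; one more increment wipes it out. Increment 18 ends at excess 18 × £5,000 = £90,000, so the highest qualifying income is £180,200 + £90,000 = £270,200.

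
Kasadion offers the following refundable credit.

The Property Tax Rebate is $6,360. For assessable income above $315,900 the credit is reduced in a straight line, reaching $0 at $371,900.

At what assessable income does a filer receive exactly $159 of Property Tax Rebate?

$370,500

$159 is 159/6,360 of the full $6,360, so 6,201/6,360 of the $56,000 range has been used: income = $315,900 + $56,000 × 6,201/6,360 = $370,500.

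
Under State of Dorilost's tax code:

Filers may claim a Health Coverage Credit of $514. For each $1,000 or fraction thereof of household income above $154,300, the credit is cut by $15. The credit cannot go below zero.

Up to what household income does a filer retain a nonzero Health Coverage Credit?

$188,300

After 34 increments the reduction is 34 × $15 = $510, leaving $4; one more increment wipes it out. Increment 34 ends at excess 34 × $1,000 = $34,000, so the highest qualifying income is $154,300 + $34,000 = $188,300.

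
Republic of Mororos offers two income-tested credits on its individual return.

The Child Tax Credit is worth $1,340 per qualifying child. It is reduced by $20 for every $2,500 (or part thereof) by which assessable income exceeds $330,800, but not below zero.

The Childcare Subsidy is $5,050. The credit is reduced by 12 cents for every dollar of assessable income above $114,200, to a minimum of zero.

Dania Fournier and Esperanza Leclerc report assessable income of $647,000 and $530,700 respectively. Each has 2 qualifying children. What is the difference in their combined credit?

Dania ($647,000): Child Tax Credit: base = 2 × $1,340 = $2,680. income exceeds $330,800 by $316,200, which is 127 full-or-partial $2,500 increments; reduction = 127 × $20 = $2,540, leaving $140. Childcare Subsidy: 12% of the $532,800 excess over $114,200 is $63,936 ≥ base, so the credit is $0. total $140 + $0 = $140
Esperanza ($530,700): Child Tax Credit: base = 2 × $1,340 = $2,680. income exceeds $330,800 by $199,900, which is 80 full-or-partial $2,500 increments; reduction = 80 × $20 = $1,600, leaving $1,080. Childcare Subsidy: 12% of the $416,500 excess over $114,200 is $49,980 ≥ base, so the credit is $0. total $1,080 + $0 = $1,080
Difference: |$140 − $1,080| = $940.

$940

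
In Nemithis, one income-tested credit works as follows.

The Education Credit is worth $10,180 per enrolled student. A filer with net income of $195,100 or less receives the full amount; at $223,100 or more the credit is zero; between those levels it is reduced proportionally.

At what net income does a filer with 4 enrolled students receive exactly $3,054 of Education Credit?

Full credit = 4 × $10,180 = $40,720.
$3,054 is 3,054/40,720 of the full $40,720, so 37,666/40,720 of the $28,000 range has been used: income = $195,100 + $28,000 × 37,666/40,720 = $221,000.

$221,000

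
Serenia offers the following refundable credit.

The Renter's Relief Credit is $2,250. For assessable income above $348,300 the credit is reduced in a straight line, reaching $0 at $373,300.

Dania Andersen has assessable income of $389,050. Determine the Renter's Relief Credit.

Renter's Relief Credit: $389,050 is at or above $373,300, so the credit is $0.

$0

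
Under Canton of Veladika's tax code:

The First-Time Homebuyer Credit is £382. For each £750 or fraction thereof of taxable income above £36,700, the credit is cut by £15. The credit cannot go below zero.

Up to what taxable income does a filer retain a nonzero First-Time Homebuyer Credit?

After 25 increments the reduction is 25 × £15 = £375, leaving £7; one more increment wipes it out. Increment 25 ends at excess 25 × £750 = £18,750, so the highest qualifying income is £36,700 + £18,750 = £55,450.

£55,450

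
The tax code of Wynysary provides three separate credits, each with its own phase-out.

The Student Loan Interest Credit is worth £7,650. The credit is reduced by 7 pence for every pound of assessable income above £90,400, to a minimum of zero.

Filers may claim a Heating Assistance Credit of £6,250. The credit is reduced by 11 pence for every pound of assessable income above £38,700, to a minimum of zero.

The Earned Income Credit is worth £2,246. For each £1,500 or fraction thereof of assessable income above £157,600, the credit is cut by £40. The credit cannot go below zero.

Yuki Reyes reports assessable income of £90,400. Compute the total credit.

Student Loan Interest Credit: £90,400 is at or below the £90,400 threshold, so the full £7,650 applies.
Heating Assistance Credit: 11% of the £51,700 excess over £38,700 is £5,687; credit = £6,250 − £5,687 = £563.
Earned Income Credit: £90,400 is at or below the £157,600 threshold, so the full £2,246 applies.
Total: £7,650 + £563 + £2,246 = £10,459.

£10,459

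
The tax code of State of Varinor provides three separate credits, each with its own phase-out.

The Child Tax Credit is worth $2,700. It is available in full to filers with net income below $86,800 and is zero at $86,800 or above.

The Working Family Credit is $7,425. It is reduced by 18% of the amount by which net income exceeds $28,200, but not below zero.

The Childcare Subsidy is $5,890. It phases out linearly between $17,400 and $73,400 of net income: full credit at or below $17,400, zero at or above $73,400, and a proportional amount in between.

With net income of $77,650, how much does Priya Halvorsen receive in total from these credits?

Child Tax Credit: $77,650 is below the $86,800 cutoff, so the full $2,700 applies.
Working Family Credit: 18% of the $49,450 excess over $28,200 is $8,901 ≥ base, so the credit is $0.
Childcare Subsidy: $77,650 is at or above $73,400, so the credit is $0.
Total: $2,700 + $0 + $0 = $2,700.

$2,700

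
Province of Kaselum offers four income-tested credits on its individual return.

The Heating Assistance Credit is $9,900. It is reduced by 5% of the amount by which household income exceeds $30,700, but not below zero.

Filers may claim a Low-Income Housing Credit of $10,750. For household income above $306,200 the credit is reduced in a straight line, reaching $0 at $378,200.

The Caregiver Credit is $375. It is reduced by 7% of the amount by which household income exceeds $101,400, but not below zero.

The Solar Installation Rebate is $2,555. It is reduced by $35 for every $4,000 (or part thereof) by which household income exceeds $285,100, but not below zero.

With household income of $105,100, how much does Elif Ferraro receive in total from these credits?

Heating Assistance Credit: 5% of the $74,400 excess over $30,700 is $3,720; credit = $9,900 − $3,720 = $6,180.
Low-Income Housing Credit: $105,100 is at or below the $306,200 threshold, so the full $10,750 applies.
Caregiver Credit: 7% of the $3,700 excess over $101,400 is $259; credit = $375 − $259 = $116.
Solar Installation Rebate: $105,100 is at or below the $285,100 threshold, so the full $2,555 applies.
Total: $6,180 + $10,750 + $116 + $2,555 = $19,601.

$19,601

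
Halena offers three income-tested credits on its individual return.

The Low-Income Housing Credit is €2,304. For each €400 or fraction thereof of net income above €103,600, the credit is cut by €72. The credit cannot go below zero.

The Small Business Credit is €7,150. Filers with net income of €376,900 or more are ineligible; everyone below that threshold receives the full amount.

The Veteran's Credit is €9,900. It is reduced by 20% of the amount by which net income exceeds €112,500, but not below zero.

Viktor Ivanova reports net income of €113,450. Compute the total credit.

Low-Income Housing Credit: income exceeds €103,600 by €9,850, which is 25 full-or-partial €400 increments; reduction = 25 × €72 = €1,800, leaving €504.
Small Business Credit: €113,450 is below the €376,900 cutoff, so the full €7,150 applies.
Veteran's Credit: 20% of the €950 excess over €112,500 is €190; credit = €9,900 − €190 = €9,710.
Total: €504 + €7,150 + €9,710 = €17,364.

€17,364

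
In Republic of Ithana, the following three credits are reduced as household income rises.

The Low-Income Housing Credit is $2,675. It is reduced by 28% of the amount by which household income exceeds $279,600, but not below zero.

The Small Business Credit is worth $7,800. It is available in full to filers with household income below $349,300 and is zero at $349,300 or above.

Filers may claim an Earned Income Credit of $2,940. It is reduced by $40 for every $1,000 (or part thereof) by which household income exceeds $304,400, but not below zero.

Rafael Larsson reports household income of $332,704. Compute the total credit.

Low-Income Housing Credit: 28% of the $53,104 excess over $279,600 is $14,869.12 ≥ base, so the credit is $0.
Small Business Credit: $332,704 is below the $349,300 cutoff, so the full $7,800 applies.
Earned Income Credit: income exceeds $304,400 by $28,304, which is 29 full-or-partial $1,000 increments; reduction = 29 × $40 = $1,160, leaving $1,780.
Total: $0 + $7,800 + $1,780 = $9,580.

$9,580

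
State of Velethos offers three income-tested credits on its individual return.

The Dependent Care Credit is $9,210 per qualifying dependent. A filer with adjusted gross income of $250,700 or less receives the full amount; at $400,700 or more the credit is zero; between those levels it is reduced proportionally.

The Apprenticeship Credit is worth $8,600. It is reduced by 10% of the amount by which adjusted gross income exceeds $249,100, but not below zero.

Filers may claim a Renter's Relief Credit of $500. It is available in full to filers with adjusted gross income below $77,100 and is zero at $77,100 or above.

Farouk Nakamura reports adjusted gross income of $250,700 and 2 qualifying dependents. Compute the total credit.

Dependent Care Credit: base = 2 × $9,210 = $18,420. $250,700 is at or below the $250,700 threshold, so the full $18,420 applies.
Apprenticeship Credit: 10% of the $1,600 excess over $249,100 is $160; credit = $8,600 − $160 = $8,440.
Renter's Relief Credit: $250,700 meets or exceeds the $77,100 cutoff, so the credit is $0.
Total: $18,420 + $8,440 + $0 = $26,860.

$26,860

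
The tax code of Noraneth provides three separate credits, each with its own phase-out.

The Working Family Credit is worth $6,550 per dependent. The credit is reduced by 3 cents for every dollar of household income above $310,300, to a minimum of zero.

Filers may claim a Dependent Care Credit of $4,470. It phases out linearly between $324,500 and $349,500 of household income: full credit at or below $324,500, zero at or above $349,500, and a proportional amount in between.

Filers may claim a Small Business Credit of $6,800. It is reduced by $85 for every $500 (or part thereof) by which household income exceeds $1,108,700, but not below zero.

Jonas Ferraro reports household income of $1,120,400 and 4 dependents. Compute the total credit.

$6,657

Working Family Credit: base = 4 × $6,550 = $26,200. 3% of the $810,100 excess over $310,300 is $24,303; credit = $26,200 − $24,303 = $1,897.
Dependent Care Credit: $1,120,400 is at or above $349,500, so the credit is $0.
Small Business Credit: income exceeds $1,108,700 by $11,700, which is 24 full-or-partial $500 increments; reduction = 24 × $85 = $2,040, leaving $4,760.
Total: $1,897 + $0 + $4,760 = $6,657.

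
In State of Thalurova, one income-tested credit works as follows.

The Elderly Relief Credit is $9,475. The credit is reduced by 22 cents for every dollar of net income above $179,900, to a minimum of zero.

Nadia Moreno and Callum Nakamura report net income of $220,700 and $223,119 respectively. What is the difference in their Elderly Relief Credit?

$499

Nadia ($220,700): Elderly Relief Credit: 22% of the $40,800 excess over $179,900 is $8,976; credit = $9,475 − $8,976 = $499.
Callum ($223,119): Elderly Relief Credit: 22% of the $43,219 excess over $179,900 is $9,508.18 ≥ base, so the credit is $0.
Difference: |$499 − $0| = $499.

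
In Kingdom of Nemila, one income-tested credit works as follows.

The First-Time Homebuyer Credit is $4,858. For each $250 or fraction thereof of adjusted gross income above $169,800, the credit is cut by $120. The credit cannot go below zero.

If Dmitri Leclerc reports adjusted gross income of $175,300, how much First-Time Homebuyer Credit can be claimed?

First-Time Homebuyer Credit: income exceeds $169,800 by $5,500, which is 22 full-or-partial $250 increments; reduction = 22 × $120 = $2,640, leaving $2,218.

$2,218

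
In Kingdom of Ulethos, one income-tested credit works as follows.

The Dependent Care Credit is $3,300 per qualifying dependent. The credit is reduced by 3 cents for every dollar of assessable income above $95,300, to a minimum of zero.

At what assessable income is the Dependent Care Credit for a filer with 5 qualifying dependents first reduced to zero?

Full credit = 5 × $3,300 = $16,500.
The credit falls by 3% of each dollar above $95,300, so it reaches zero when the excess is $16,500 / 3% = $550,000: income = $95,300 + $550,000 = $645,300.

$645,300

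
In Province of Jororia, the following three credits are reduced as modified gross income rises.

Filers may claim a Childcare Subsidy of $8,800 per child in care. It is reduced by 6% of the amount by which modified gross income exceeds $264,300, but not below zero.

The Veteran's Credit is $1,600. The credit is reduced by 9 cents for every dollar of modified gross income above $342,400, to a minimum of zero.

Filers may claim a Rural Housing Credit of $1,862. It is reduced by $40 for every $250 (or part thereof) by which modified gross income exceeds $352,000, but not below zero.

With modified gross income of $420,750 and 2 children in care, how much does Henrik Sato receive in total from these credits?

$8,213

Childcare Subsidy: base = 2 × $8,800 = $17,600. 6% of the $156,450 excess over $264,300 is $9,387; credit = $17,600 − $9,387 = $8,213.
Veteran's Credit: 9% of the $78,350 excess over $342,400 is $7,051.50 ≥ base, so the credit is $0.
Rural Housing Credit: income exceeds $352,000 by $68,750 → 275 increments × $40 = $11,000 ≥ base, so the credit is $0.
Total: $8,213 + $0 + $0 = $8,213.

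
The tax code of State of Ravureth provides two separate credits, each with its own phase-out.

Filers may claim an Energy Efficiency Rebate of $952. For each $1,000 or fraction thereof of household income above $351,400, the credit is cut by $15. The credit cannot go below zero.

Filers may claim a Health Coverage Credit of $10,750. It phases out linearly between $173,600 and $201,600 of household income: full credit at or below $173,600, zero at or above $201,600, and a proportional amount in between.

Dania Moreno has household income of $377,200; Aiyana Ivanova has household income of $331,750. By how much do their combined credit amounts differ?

Dania ($377,200): Energy Efficiency Rebate: income exceeds $351,400 by $25,800, which is 26 full-or-partial $1,000 increments; reduction = 26 × $15 = $390, leaving $562. Health Coverage Credit: $377,200 is at or above $201,600, so the credit is $0. total $562 + $0 = $562
Aiyana ($331,750): Energy Efficiency Rebate: $331,750 is at or below the $351,400 threshold, so the full $952 applies. Health Coverage Credit: $331,750 is at or above $201,600, so the credit is $0. total $952 + $0 = $952
Difference: |$562 − $952| = $390.

$390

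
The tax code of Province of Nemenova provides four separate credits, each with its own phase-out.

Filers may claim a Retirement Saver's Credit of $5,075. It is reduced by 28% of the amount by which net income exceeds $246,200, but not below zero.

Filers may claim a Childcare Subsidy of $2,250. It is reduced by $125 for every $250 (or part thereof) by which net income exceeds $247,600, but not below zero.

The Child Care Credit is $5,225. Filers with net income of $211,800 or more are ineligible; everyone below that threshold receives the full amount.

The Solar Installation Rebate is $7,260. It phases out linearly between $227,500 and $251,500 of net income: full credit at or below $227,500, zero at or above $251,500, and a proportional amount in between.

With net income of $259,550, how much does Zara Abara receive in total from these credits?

Retirement Saver's Credit: 28% of the $13,350 excess over $246,200 is $3,738; credit = $5,075 − $3,738 = $1,337.
Childcare Subsidy: income exceeds $247,600 by $11,950 → 48 increments × $125 = $6,000 ≥ base, so the credit is $0.
Child Care Credit: $259,550 meets or exceeds the $211,800 cutoff, so the credit is $0.
Solar Installation Rebate: $259,550 is at or above $251,500, so the credit is $0.
Total: $1,337 + $0 + $0 + $0 = $1,337.

$1,337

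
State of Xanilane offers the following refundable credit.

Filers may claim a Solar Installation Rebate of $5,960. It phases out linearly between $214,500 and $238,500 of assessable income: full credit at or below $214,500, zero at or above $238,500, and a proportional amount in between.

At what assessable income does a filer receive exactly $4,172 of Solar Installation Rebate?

$4,172 is 4,172/5,960 of the full $5,960, so 1,788/5,960 of the $24,000 range has been used: income = $214,500 + $24,000 × 1,788/5,960 = $221,700.

$221,700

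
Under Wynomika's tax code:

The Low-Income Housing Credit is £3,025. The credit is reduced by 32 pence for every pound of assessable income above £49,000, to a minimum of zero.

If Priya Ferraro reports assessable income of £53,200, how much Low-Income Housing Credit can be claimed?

Low-Income Housing Credit: 32% of the £4,200 excess over £49,000 is £1,344; credit = £3,025 − £1,344 = £1,681.

£1,681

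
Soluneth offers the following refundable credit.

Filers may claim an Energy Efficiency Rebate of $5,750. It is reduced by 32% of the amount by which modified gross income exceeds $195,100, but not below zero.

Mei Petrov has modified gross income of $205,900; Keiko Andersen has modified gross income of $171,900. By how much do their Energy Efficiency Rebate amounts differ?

Mei ($205,900): Energy Efficiency Rebate: 32% of the $10,800 excess over $195,100 is $3,456; credit = $5,750 − $3,456 = $2,294.
Keiko ($171,900): Energy Efficiency Rebate: $171,900 is at or below the $195,100 threshold, so the full $5,750 applies.
Difference: |$2,294 − $5,750| = $3,456.

$3,456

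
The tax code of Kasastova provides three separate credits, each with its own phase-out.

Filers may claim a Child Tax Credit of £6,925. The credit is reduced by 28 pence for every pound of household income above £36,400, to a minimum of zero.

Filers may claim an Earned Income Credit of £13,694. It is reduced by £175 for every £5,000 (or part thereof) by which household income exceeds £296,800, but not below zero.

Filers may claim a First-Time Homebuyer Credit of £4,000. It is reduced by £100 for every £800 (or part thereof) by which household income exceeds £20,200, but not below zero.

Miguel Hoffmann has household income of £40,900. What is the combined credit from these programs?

Child Tax Credit: 28% of the £4,500 excess over £36,400 is £1,260; credit = £6,925 − £1,260 = £5,665.
Earned Income Credit: £40,900 is at or below the £296,800 threshold, so the full £13,694 applies.
First-Time Homebuyer Credit: income exceeds £20,200 by £20,700, which is 26 full-or-partial £800 increments; reduction = 26 × £100 = £2,600, leaving £1,400.
Total: £5,665 + £13,694 + £1,400 = £20,759.

£20,759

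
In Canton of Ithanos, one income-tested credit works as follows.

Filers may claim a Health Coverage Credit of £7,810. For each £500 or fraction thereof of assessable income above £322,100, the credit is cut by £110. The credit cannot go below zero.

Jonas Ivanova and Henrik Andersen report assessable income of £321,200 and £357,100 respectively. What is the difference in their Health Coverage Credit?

£7,700

Jonas (£321,200): Health Coverage Credit: £321,200 is at or below the £322,100 threshold, so the full £7,810 applies.
Henrik (£357,100): Health Coverage Credit: income exceeds £322,100 by £35,000, which is 70 full-or-partial £500 increments; reduction = 70 × £110 = £7,700, leaving £110.
Difference: |£7,810 − £110| = £7,700.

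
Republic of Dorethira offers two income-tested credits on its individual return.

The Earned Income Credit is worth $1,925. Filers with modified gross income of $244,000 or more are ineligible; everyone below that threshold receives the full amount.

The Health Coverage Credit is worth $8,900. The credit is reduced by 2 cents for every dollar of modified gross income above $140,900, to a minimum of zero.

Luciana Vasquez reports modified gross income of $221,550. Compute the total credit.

$9,212

Earned Income Credit: $221,550 is below the $244,000 cutoff, so the full $1,925 applies.
Health Coverage Credit: 2% of the $80,650 excess over $140,900 is $1,613; credit = $8,900 − $1,613 = $7,287.
Total: $1,925 + $7,287 = $9,212.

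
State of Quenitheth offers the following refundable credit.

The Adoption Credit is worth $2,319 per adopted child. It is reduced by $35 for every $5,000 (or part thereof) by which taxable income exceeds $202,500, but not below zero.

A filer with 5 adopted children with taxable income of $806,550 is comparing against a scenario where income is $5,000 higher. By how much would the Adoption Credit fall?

$35

At $806,550 — base = 5 × $2,319 = $11,595. income exceeds $202,500 by $604,050, which is 121 full-or-partial $5,000 increments; reduction = 121 × $35 = $4,235, leaving $7,360.
At $811,550 — base = 5 × $2,319 = $11,595. income exceeds $202,500 by $609,050, which is 122 full-or-partial $5,000 increments; reduction = 122 × $35 = $4,270, leaving $7,325.
Lost: $7,360 − $7,325 = $35.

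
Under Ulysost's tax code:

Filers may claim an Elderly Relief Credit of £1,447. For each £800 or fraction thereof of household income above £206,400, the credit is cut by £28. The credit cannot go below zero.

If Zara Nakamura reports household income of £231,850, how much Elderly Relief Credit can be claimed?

£551

Elderly Relief Credit: income exceeds £206,400 by £25,450, which is 32 full-or-partial £800 increments; reduction = 32 × £28 = £896, leaving £551.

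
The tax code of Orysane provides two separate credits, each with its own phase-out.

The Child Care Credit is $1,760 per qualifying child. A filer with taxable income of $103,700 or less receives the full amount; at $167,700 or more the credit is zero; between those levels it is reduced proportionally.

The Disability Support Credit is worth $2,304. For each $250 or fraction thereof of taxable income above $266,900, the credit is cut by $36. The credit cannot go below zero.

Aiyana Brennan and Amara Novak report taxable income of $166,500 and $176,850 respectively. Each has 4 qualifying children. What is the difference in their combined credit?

$132

Aiyana ($166,500): Child Care Credit: base = 4 × $1,760 = $7,040. $166,500 is $62,800 into a $64,000 phase-out range, leaving 1,200/64,000 of the credit: $7,040 × 1,200/64,000 = $132. Disability Support Credit: $166,500 is at or below the $266,900 threshold, so the full $2,304 applies. total $132 + $2,304 = $2,436
Amara ($176,850): Child Care Credit: base = 4 × $1,760 = $7,040. $176,850 is at or above $167,700, so the credit is $0. Disability Support Credit: $176,850 is at or below the $266,900 threshold, so the full $2,304 applies. total $0 + $2,304 = $2,304
Difference: |$2,436 − $2,304| = $132.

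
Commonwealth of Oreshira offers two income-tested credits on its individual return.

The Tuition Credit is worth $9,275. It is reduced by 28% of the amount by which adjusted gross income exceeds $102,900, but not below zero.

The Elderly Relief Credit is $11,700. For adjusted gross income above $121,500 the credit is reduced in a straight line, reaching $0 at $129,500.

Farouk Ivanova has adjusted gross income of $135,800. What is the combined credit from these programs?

$63

Tuition Credit: 28% of the $32,900 excess over $102,900 is $9,212; credit = $9,275 − $9,212 = $63.
Elderly Relief Credit: $135,800 is at or above $129,500, so the credit is $0.
Total: $63 + $0 = $63.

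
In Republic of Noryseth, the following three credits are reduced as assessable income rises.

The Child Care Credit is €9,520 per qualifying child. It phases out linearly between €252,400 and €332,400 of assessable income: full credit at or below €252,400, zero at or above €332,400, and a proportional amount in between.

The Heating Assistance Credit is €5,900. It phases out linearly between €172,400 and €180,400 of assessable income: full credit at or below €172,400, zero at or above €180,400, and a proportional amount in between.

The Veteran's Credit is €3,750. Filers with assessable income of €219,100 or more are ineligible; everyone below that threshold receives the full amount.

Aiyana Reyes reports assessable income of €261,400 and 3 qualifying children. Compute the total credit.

Child Care Credit: base = 3 × €9,520 = €28,560. €261,400 is €9,000 into a €80,000 phase-out range, leaving 71,000/80,000 of the credit: €28,560 × 71,000/80,000 = €25,347.
Heating Assistance Credit: €261,400 is at or above €180,400, so the credit is €0.
Veteran's Credit: €261,400 meets or exceeds the €219,100 cutoff, so the credit is €0.
Total: €25,347 + €0 + €0 = €25,347.

€25,347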